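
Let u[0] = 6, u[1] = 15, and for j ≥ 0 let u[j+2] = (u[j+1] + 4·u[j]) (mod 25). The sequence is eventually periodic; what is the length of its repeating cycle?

30

We have u[0] = 6, u[1] = 15, u[2] = 14, u[3] = 24, u[4] = 5, u[5] = 1, u[6] = 21, u[7] = 0, u[8] = 9, u[9] = 9, u[10] = 20, u[11] = 6, u[12] = 11, u[13] = 10, u[14] = 4, u[15] = 19, u[16] = 10, u[17] = 11, u[18] = 1, u[19] = 20, u[20] = 24, u[21] = 4, u[22] = 0, u[23] = 16, u[24] = 16, u[25] = 5, u[26] = 19, u[27] = 14, u[28] = 15, u[29] = 21, u[30] = 6, u[31] = 15.
Since (u[30], u[31]) = (u[0], u[1]) = (6, 15) (two consecutive terms determine the rest), the sequence is periodic with period 30.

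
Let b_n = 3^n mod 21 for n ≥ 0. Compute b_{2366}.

b_0 = 1, b_1 = 3, b_2 = 9, b_3 = 6, b_4 = 18, b_5 = 12, b_6 = 15, b_7 = 3.
Since b_7 = b_1 = 3, the sequence is eventually periodic: after a pre-period of length 1 it cycles with period 6.
For n ≥ 1, b_n depends only on (n - 1) mod 6. (2366 - 1) mod 6 = 1, so b_{2366} = b_2 = 9.

9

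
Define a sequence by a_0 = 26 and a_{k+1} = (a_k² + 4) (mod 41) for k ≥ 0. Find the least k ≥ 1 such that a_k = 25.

a_0 = 26,  a_1 = 24,  a_2 = 6,  a_3 = 40,  a_4 = 5,  a_5 = 29,  a_6 = 25,  a_7 = 14,  a_8 = 36,  a_9 = 29.
Since a_9 = a_5 = 29, the sequence is eventually periodic: after a pre-period of length 5 it cycles with period 4.
The value 25 first appears (with k ≥ 1) at a_6.

6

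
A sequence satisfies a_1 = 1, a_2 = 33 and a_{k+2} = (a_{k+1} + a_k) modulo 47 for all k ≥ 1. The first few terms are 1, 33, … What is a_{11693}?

0

We have a_1 = 1,  a_2 = 33,  a_3 = 34,  a_4 = 20,  a_5 = 7,  a_6 = 27,  a_7 = 34,  a_8 = 14,  a_9 = 1,  a_{10} = 15,  a_{11} = 16,  a_{12} = 31,  a_{13} = 0,  a_{14} = 31,  a_{15} = 31,  a_{16} = 15,  a_{17} = 46,  a_{18} = 14,  a_{19} = 13,  a_{20} = 27,  a_{21} = 40,  a_{22} = 20,  a_{23} = 13,  a_{24} = 33,  a_{25} = 46,  a_{26} = 32,  a_{27} = 31,  a_{28} = 16,  a_{29} = 0,  a_{30} = 16,  a_{31} = 16,  a_{32} = 32,  a_{33} = 1,  a_{34} = 33.
The sequence repeats with period 32.
(11693 - 1) mod 32 = 12, so a_{11693} = a_{13} = 0.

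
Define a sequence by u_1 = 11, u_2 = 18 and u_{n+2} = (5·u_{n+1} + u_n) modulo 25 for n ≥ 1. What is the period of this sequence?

We have u_1 = 11, u_2 = 18, u_3 = 1, u_4 = 23, u_5 = 16, u_6 = 3, u_7 = 6, u_8 = 8, u_9 = 21, u_{10} = 13, u_{11} = 11, u_{12} = 18.
The sequence repeats with period 10.

10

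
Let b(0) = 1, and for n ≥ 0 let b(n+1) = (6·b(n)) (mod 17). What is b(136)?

16

b(0) = 1, b(1) = 6, b(2) = 2, b(3) = 12, b(4) = 4, b(5) = 7, b(6) = 8, b(7) = 14, b(8) = 16, b(9) = 11, b(10) = 15, b(11) = 5, b(12) = 13, b(13) = 10, b(14) = 9, b(15) = 3, b(16) = 1.
Since b(16) = b(0) = 1, the sequence is periodic with period 16.
(136 - 0) mod 16 = 8, so b(136) = b(8) = 16.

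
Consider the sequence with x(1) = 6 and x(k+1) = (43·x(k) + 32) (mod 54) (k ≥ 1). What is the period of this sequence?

27

We have x(1) = 6, x(2) = 20, x(3) = 28, x(4) = 48, x(5) = 44, x(6) = 34, x(7) = 36, x(8) = 14, x(9) = 40, x(10) = 24, x(11) = 38, x(12) = 46, x(13) = 12, x(14) = 8, x(15) = 52, x(16) = 0, x(17) = 32, x(18) = 4, x(19) = 42, x(20) = 2, x(21) = 10, x(22) = 30, x(23) = 26, x(24) = 16, x(25) = 18, x(26) = 50, x(27) = 22, x(28) = 6.
The sequence repeats with period 27.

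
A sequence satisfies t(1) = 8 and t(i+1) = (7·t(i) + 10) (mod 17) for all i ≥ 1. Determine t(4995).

t(1) = 8,  t(2) = 15,  t(3) = 13,  t(4) = 16,  t(5) = 3,  t(6) = 14,  t(7) = 6,  t(8) = 1,  t(9) = 0,  t(10) = 10,  t(11) = 12,  t(12) = 9,  t(13) = 5,  t(14) = 11,  t(15) = 2,  t(16) = 7,  t(17) = 8.
Since t(17) = t(1) = 8, the sequence is periodic with period 16.
(4995 - 1) mod 16 = 2, so t(4995) = t(3) = 13.

13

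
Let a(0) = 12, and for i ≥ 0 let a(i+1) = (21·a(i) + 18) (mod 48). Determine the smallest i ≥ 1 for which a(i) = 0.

Listing terms: a(0) = 12, a(1) = 30, a(2) = 24, a(3) = 42, a(4) = 36, a(5) = 6, a(6) = 0, a(7) = 18, a(8) = 12.
The sequence repeats with period 8.
The value 0 first appears (with i ≥ 1) at a(6).

6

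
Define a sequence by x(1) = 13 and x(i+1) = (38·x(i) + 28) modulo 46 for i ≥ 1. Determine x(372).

Computing terms: x(1) = 13, x(2) = 16, x(3) = 38, x(4) = 0, x(5) = 28, x(6) = 34, x(7) = 32, x(8) = 2, x(9) = 12, x(10) = 24, x(11) = 20, x(12) = 6, x(13) = 26, x(14) = 4, x(15) = 42, x(16) = 14, x(17) = 8, x(18) = 10, x(19) = 40, x(20) = 30, x(21) = 18, x(22) = 22, x(23) = 36, x(24) = 16.
Since x(24) = x(2) = 16, the sequence is eventually periodic: after a pre-period of length 1 it cycles with period 22.
For i ≥ 2, x(i) depends only on (i - 2) mod 22. (372 - 2) mod 22 = 18, so x(372) = x(20) = 30.

30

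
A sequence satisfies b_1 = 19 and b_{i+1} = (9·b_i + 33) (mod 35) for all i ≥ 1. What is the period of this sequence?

Listing terms: b_1 = 19,  b_2 = 29,  b_3 = 14,  b_4 = 19.
The sequence repeats with period 3.

3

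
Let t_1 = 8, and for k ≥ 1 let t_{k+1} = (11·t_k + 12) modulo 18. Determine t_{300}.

16

Listing terms: t_1 = 8,  t_2 = 10,  t_3 = 14,  t_4 = 4,  t_5 = 2,  t_6 = 16,  t_7 = 8.
Since t_7 = t_1 = 8, the sequence is periodic with period 6.
(300 - 1) mod 6 = 5, so t_{300} = t_6 = 16.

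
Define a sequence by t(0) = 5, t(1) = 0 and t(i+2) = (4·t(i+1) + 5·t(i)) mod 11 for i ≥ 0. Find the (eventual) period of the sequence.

We have t(0) = 5,  t(1) = 0,  t(2) = 3,  t(3) = 1,  t(4) = 8,  t(5) = 4,  t(6) = 1,  t(7) = 2,  t(8) = 2,  t(9) = 7,  t(10) = 5,  t(11) = 0.
The sequence repeats with period 10.

10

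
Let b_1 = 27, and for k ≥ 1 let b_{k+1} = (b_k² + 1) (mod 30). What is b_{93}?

11

We have b_1 = 27, b_2 = 10, b_3 = 11, b_4 = 2, b_5 = 5, b_6 = 26, b_7 = 17, b_8 = 20, b_9 = 11.
Since b_9 = b_3 = 11, the sequence is eventually periodic: after a pre-period of length 2 it cycles with period 6.
For k ≥ 3, b_k depends only on (k - 3) mod 6. (93 - 3) mod 6 = 0, so b_{93} = b_3 = 11.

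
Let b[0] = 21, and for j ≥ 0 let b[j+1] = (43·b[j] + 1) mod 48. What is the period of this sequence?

24

Computing terms: b[0] = 21; b[1] = 40; b[2] = 41; b[3] = 36; b[4] = 13; b[5] = 32; b[6] = 33; b[7] = 28; b[8] = 5; b[9] = 24; b[10] = 25; b[11] = 20; b[12] = 45; b[13] = 16; b[14] = 17; b[15] = 12; b[16] = 37; b[17] = 8; b[18] = 9; b[19] = 4; b[20] = 29; b[21] = 0; b[22] = 1; b[23] = 44; b[24] = 21.
The sequence repeats with period 24.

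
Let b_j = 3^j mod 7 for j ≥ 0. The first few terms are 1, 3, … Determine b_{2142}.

1

We have b_0 = 1, b_1 = 3, b_2 = 2, b_3 = 6, b_4 = 4, b_5 = 5, b_6 = 1.
Since b_6 = b_0 = 1, the sequence is periodic with period 6.
(2142 - 0) mod 6 = 0, so b_{2142} = b_0 = 1.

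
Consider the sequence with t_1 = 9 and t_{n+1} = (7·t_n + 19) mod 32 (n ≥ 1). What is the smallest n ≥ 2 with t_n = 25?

Computing terms: t_1 = 9,  t_2 = 18,  t_3 = 17,  t_4 = 10,  t_5 = 25,  t_6 = 2,  t_7 = 1,  t_8 = 26,  t_9 = 9.
The sequence repeats with period 8.
The value 25 first appears (with n ≥ 2) at t_5.

5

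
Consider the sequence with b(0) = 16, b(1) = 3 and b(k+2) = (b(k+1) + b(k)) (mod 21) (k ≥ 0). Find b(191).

Listing terms: b(0) = 16,  b(1) = 3,  b(2) = 19,  b(3) = 1,  b(4) = 20,  b(5) = 0,  b(6) = 20,  b(7) = 20,  b(8) = 19,  b(9) = 18,  b(10) = 16,  b(11) = 13,  b(12) = 8,  b(13) = 0,  b(14) = 8,  b(15) = 8,  b(16) = 16,  b(17) = 3.
Since (b(16), b(17)) = (b(0), b(1)) = (16, 3) (two consecutive terms determine the rest), the sequence is periodic with period 16.
So b(191) = b(0 + ((191-0) mod 16)) = b(15) = 8.

8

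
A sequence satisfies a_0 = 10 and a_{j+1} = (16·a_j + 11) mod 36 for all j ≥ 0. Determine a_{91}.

27

Listing terms: a_0 = 10,  a_1 = 27,  a_2 = 11,  a_3 = 7,  a_4 = 15,  a_5 = 35,  a_6 = 31,  a_7 = 3,  a_8 = 23,  a_9 = 19,  a_{10} = 27.
Since a_{10} = a_1 = 27, the sequence is eventually periodic: after a pre-period of length 1 it cycles with period 9.
For j ≥ 1, a_j depends only on (j - 1) mod 9. (91 - 1) mod 9 = 0, so a_{91} = a_1 = 27.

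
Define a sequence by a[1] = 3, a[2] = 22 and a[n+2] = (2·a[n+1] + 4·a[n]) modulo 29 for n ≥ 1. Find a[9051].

9

a[1] = 3; a[2] = 22; a[3] = 27; a[4] = 26; a[5] = 15; a[6] = 18; a[7] = 9; a[8] = 3; a[9] = 13; a[10] = 9; a[11] = 12; a[12] = 2; a[13] = 23; a[14] = 25; a[15] = 26; a[16] = 7; a[17] = 2; a[18] = 3; a[19] = 14; a[20] = 11; a[21] = 20; a[22] = 26; a[23] = 16; a[24] = 20; a[25] = 17; a[26] = 27; a[27] = 6; a[28] = 4; a[29] = 3; a[30] = 22.
Since (a[29], a[30]) = (a[1], a[2]) = (3, 22) (two consecutive terms determine the rest), the sequence is periodic with period 28.
(9051 - 1) mod 28 = 6, so a[9051] = a[7] = 9.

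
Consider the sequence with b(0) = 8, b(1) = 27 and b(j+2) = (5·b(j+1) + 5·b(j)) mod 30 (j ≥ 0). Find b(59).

b(0) = 8, b(1) = 27, b(2) = 25, b(3) = 20, b(4) = 15, b(5) = 25, b(6) = 20.
Since (b(5), b(6)) = (b(2), b(3)) = (25, 20) (two consecutive terms determine the rest), the sequence is eventually periodic: after a pre-period of length 2 it cycles with period 3.
For j ≥ 2, b(j) depends only on (j - 2) mod 3. (59 - 2) mod 3 = 0, so b(59) = b(2) = 25.

25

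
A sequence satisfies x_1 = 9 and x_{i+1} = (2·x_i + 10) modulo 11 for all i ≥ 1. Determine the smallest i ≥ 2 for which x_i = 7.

Listing terms: x_1 = 9; x_2 = 6; x_3 = 0; x_4 = 10; x_5 = 8; x_6 = 4; x_7 = 7; x_8 = 2; x_9 = 3; x_{10} = 5; x_{11} = 9.
The sequence repeats with period 10.
The value 7 first appears (with i ≥ 2) at x_7.

7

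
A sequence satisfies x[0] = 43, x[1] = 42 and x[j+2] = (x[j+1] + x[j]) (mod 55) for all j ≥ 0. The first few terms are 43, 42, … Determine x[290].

Computing terms: x[0] = 43, x[1] = 42, x[2] = 30, x[3] = 17, x[4] = 47, x[5] = 9, x[6] = 1, x[7] = 10, x[8] = 11, x[9] = 21, x[10] = 32, x[11] = 53, x[12] = 30, x[13] = 28, x[14] = 3, x[15] = 31, x[16] = 34, x[17] = 10, x[18] = 44, x[19] = 54, x[20] = 43, x[21] = 42.
The sequence repeats with period 20.
(290 - 0) mod 20 = 10, so x[290] = x[10] = 32.

32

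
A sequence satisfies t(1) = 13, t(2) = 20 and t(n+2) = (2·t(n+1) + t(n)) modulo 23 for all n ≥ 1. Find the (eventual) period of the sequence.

22

t(1) = 13,  t(2) = 20,  t(3) = 7,  t(4) = 11,  t(5) = 6,  t(6) = 0,  t(7) = 6,  t(8) = 12,  t(9) = 7,  t(10) = 3,  t(11) = 13,  t(12) = 6,  t(13) = 2,  t(14) = 10,  t(15) = 22,  t(16) = 8,  t(17) = 15,  t(18) = 15,  t(19) = 22,  t(20) = 13,  t(21) = 2,  t(22) = 17,  t(23) = 13,  t(24) = 20.
Since (t(23), t(24)) = (t(1), t(2)) = (13, 20) (two consecutive terms determine the rest), the sequence is periodic with period 22.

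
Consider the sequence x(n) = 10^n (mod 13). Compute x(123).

We have x(0) = 1,  x(1) = 10,  x(2) = 9,  x(3) = 12,  x(4) = 3,  x(5) = 4,  x(6) = 1.
The sequence repeats with period 6.
So x(123) = x(0 + ((123-0) mod 6)) = x(3) = 12.

12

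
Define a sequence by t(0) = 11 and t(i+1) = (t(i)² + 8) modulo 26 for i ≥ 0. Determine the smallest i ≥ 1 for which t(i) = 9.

Computing terms: t(0) = 11,  t(1) = 25,  t(2) = 9,  t(3) = 11.
Since t(3) = t(0) = 11, the sequence is periodic with period 3.
The value 9 first appears (with i ≥ 1) at t(2).

2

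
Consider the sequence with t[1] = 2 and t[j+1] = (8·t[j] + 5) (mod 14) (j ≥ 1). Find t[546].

11

t[1] = 2,  t[2] = 7,  t[3] = 5,  t[4] = 3,  t[5] = 1,  t[6] = 13,  t[7] = 11,  t[8] = 9,  t[9] = 7.
Since t[9] = t[2] = 7, the sequence is eventually periodic: after a pre-period of length 1 it cycles with period 7.
For j ≥ 2, t[j] depends only on (j - 2) mod 7. (546 - 2) mod 7 = 5, so t[546] = t[7] = 11.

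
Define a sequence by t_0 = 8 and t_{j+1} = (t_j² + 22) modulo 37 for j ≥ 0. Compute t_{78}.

Computing terms: t_0 = 8,  t_1 = 12,  t_2 = 18,  t_3 = 13,  t_4 = 6,  t_5 = 21,  t_6 = 19,  t_7 = 13.
Since t_7 = t_3 = 13, the sequence is eventually periodic: after a pre-period of length 3 it cycles with period 4.
For j ≥ 3, t_j depends only on (j - 3) mod 4. (78 - 3) mod 4 = 3, so t_{78} = t_6 = 19.

19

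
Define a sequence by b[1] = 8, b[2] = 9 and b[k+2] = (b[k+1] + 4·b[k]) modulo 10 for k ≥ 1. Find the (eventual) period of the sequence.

6

Computing terms: b[1] = 8,  b[2] = 9,  b[3] = 1,  b[4] = 7,  b[5] = 1,  b[6] = 9,  b[7] = 3,  b[8] = 9,  b[9] = 1.
Since (b[8], b[9]) = (b[2], b[3]) = (9, 1) (two consecutive terms determine the rest), the sequence is eventually periodic: after a pre-period of length 1 it cycles with period 6.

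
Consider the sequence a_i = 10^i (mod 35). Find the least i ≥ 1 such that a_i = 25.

4

We have a_0 = 1, a_1 = 10, a_2 = 30, a_3 = 20, a_4 = 25, a_5 = 5, a_6 = 15, a_7 = 10.
Since a_7 = a_1 = 10, the sequence is eventually periodic: after a pre-period of length 1 it cycles with period 6.
The value 25 first appears (with i ≥ 1) at a_4.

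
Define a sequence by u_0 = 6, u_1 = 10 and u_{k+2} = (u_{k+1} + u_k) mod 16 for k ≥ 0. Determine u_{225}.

2

u_0 = 6; u_1 = 10; u_2 = 0; u_3 = 10; u_4 = 10; u_5 = 4; u_6 = 14; u_7 = 2; u_8 = 0; u_9 = 2; u_{10} = 2; u_{11} = 4; u_{12} = 6; u_{13} = 10.
The sequence repeats with period 12.
So u_{225} = u_{0 + ((225-0) mod 12)} = u_9 = 2.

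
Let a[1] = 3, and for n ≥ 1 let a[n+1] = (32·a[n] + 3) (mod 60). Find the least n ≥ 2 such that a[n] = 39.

We have a[1] = 3, a[2] = 39, a[3] = 51, a[4] = 15, a[5] = 3.
The sequence repeats with period 4.
The value 39 first appears (with n ≥ 2) at a[2].

2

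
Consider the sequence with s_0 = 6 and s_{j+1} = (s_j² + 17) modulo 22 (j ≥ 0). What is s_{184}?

s_0 = 6, s_1 = 9, s_2 = 10, s_3 = 7, s_4 = 0, s_5 = 17, s_6 = 20, s_7 = 21, s_8 = 18, s_9 = 11, s_{10} = 6.
The sequence repeats with period 10.
(184 - 0) mod 10 = 4, so s_{184} = s_4 = 0.

0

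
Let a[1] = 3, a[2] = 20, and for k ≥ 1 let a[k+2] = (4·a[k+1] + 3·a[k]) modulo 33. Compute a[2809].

23

Listing terms: a[1] = 3, a[2] = 20, a[3] = 23, a[4] = 20, a[5] = 17, a[6] = 29, a[7] = 2, a[8] = 29, a[9] = 23, a[10] = 14, a[11] = 26, a[12] = 14, a[13] = 2, a[14] = 17, a[15] = 8, a[16] = 17, a[17] = 26, a[18] = 23, a[19] = 5, a[20] = 23, a[21] = 8, a[22] = 2, a[23] = 32, a[24] = 2, a[25] = 5, a[26] = 26, a[27] = 20, a[28] = 26, a[29] = 32, a[30] = 8, a[31] = 29, a[32] = 8, a[33] = 20, a[34] = 5, a[35] = 14, a[36] = 5, a[37] = 29, a[38] = 32, a[39] = 17, a[40] = 32, a[41] = 14, a[42] = 20, a[43] = 23.
Since (a[42], a[43]) = (a[2], a[3]) = (20, 23) (two consecutive terms determine the rest), the sequence is eventually periodic: after a pre-period of length 1 it cycles with period 40.
For k ≥ 2, a[k] depends only on (k - 2) mod 40. (2809 - 2) mod 40 = 7, so a[2809] = a[9] = 23.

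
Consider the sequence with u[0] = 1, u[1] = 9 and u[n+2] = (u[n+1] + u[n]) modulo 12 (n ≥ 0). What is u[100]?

Computing terms: u[0] = 1,  u[1] = 9,  u[2] = 10,  u[3] = 7,  u[4] = 5,  u[5] = 0,  u[6] = 5,  u[7] = 5,  u[8] = 10,  u[9] = 3,  u[10] = 1,  u[11] = 4,  u[12] = 5,  u[13] = 9,  u[14] = 2,  u[15] = 11,  u[16] = 1,  u[17] = 0,  u[18] = 1,  u[19] = 1,  u[20] = 2,  u[21] = 3,  u[22] = 5,  u[23] = 8,  u[24] = 1,  u[25] = 9.
Since (u[24], u[25]) = (u[0], u[1]) = (1, 9) (two consecutive terms determine the rest), the sequence is periodic with period 24.
(100 - 0) mod 24 = 4, so u[100] = u[4] = 5.

5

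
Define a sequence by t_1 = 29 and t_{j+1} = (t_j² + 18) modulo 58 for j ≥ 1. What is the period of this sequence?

t_1 = 29, t_2 = 47, t_3 = 23, t_4 = 25, t_5 = 5, t_6 = 43, t_7 = 11, t_8 = 23.
Since t_8 = t_3 = 23, the sequence is eventually periodic: after a pre-period of length 2 it cycles with period 5.

5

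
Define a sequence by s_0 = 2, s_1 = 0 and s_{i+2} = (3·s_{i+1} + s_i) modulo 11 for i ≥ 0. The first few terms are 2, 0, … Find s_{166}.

9

We have s_0 = 2,  s_1 = 0,  s_2 = 2,  s_3 = 6,  s_4 = 9,  s_5 = 0,  s_6 = 9,  s_7 = 5,  s_8 = 2,  s_9 = 0.
Since (s_8, s_9) = (s_0, s_1) = (2, 0) (two consecutive terms determine the rest), the sequence is periodic with period 8.
So s_{166} = s_{0 + ((166-0) mod 8)} = s_6 = 9.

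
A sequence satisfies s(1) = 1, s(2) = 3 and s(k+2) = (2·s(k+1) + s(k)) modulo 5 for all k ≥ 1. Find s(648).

Computing terms: s(1) = 1, s(2) = 3, s(3) = 2, s(4) = 2, s(5) = 1, s(6) = 4, s(7) = 4, s(8) = 2, s(9) = 3, s(10) = 3, s(11) = 4, s(12) = 1, s(13) = 1, s(14) = 3.
Since (s(13), s(14)) = (s(1), s(2)) = (1, 3) (two consecutive terms determine the rest), the sequence is periodic with period 12.
(648 - 1) mod 12 = 11, so s(648) = s(12) = 1.

1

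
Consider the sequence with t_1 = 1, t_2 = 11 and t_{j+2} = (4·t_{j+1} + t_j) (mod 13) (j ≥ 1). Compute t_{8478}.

8

We have t_1 = 1; t_2 = 11; t_3 = 6; t_4 = 9; t_5 = 3; t_6 = 8; t_7 = 9; t_8 = 5; t_9 = 3; t_{10} = 4; t_{11} = 6; t_{12} = 2; t_{13} = 1; t_{14} = 6; t_{15} = 12; t_{16} = 2; t_{17} = 7; t_{18} = 4; t_{19} = 10; t_{20} = 5; t_{21} = 4; t_{22} = 8; t_{23} = 10; t_{24} = 9; t_{25} = 7; t_{26} = 11; t_{27} = 12; t_{28} = 7; t_{29} = 1; t_{30} = 11.
The sequence repeats with period 28.
So t_{8478} = t_{1 + ((8478-1) mod 28)} = t_{22} = 8.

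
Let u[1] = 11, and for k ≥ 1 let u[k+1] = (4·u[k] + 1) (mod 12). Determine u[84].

We have u[1] = 11; u[2] = 9; u[3] = 1; u[4] = 5; u[5] = 9.
Since u[5] = u[2] = 9, the sequence is eventually periodic: after a pre-period of length 1 it cycles with period 3.
For k ≥ 2, u[k] depends only on (k - 2) mod 3. (84 - 2) mod 3 = 1, so u[84] = u[3] = 1.

1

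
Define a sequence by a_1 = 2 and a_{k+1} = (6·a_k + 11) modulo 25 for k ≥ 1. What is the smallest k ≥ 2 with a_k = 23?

Computing terms: a_1 = 2,  a_2 = 23,  a_3 = 24,  a_4 = 5,  a_5 = 16,  a_6 = 7,  a_7 = 3,  a_8 = 4,  a_9 = 10,  a_{10} = 21,  a_{11} = 12,  a_{12} = 8,  a_{13} = 9,  a_{14} = 15,  a_{15} = 1,  a_{16} = 17,  a_{17} = 13,  a_{18} = 14,  a_{19} = 20,  a_{20} = 6,  a_{21} = 22,  a_{22} = 18,  a_{23} = 19,  a_{24} = 0,  a_{25} = 11,  a_{26} = 2.
The sequence repeats with period 25.
The value 23 first appears (with k ≥ 2) at a_2.

2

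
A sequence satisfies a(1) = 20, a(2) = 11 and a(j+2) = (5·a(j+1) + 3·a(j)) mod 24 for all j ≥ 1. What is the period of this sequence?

6

Computing terms: a(1) = 20, a(2) = 11, a(3) = 19, a(4) = 8, a(5) = 1, a(6) = 5, a(7) = 4, a(8) = 11, a(9) = 19.
Since (a(8), a(9)) = (a(2), a(3)) = (11, 19) (two consecutive terms determine the rest), the sequence is eventually periodic: after a pre-period of length 1 it cycles with period 6.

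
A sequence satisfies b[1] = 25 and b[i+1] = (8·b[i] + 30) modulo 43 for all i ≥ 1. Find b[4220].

42

Computing terms: b[1] = 25; b[2] = 15; b[3] = 21; b[4] = 26; b[5] = 23; b[6] = 42; b[7] = 22; b[8] = 34; b[9] = 1; b[10] = 38; b[11] = 33; b[12] = 36; b[13] = 17; b[14] = 37; b[15] = 25.
The sequence repeats with period 14.
(4220 - 1) mod 14 = 5, so b[4220] = b[6] = 42.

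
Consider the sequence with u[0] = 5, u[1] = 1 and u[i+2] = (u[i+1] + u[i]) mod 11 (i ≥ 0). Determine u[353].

7

We have u[0] = 5; u[1] = 1; u[2] = 6; u[3] = 7; u[4] = 2; u[5] = 9; u[6] = 0; u[7] = 9; u[8] = 9; u[9] = 7; u[10] = 5; u[11] = 1.
Since (u[10], u[11]) = (u[0], u[1]) = (5, 1) (two consecutive terms determine the rest), the sequence is periodic with period 10.
(353 - 0) mod 10 = 3, so u[353] = u[3] = 7.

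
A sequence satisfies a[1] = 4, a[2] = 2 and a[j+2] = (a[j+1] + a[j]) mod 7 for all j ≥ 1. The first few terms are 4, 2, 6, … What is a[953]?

3

Computing terms: a[1] = 4; a[2] = 2; a[3] = 6; a[4] = 1; a[5] = 0; a[6] = 1; a[7] = 1; a[8] = 2; a[9] = 3; a[10] = 5; a[11] = 1; a[12] = 6; a[13] = 0; a[14] = 6; a[15] = 6; a[16] = 5; a[17] = 4; a[18] = 2.
Since (a[17], a[18]) = (a[1], a[2]) = (4, 2) (two consecutive terms determine the rest), the sequence is periodic with period 16.
(953 - 1) mod 16 = 8, so a[953] = a[9] = 3.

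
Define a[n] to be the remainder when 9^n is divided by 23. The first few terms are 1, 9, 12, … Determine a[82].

We have a[0] = 1; a[1] = 9; a[2] = 12; a[3] = 16; a[4] = 6; a[5] = 8; a[6] = 3; a[7] = 4; a[8] = 13; a[9] = 2; a[10] = 18; a[11] = 1.
Since a[11] = a[0] = 1, the sequence is periodic with period 11.
So a[82] = a[0 + ((82-0) mod 11)] = a[5] = 8.

8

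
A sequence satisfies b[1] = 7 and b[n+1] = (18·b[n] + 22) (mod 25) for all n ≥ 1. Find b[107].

We have b[1] = 7,  b[2] = 23,  b[3] = 11,  b[4] = 20,  b[5] = 7.
The sequence repeats with period 4.
So b[107] = b[1 + ((107-1) mod 4)] = b[3] = 11.

11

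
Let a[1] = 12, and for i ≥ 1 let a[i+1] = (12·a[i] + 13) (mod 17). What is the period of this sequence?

16

Computing terms: a[1] = 12; a[2] = 4; a[3] = 10; a[4] = 14; a[5] = 11; a[6] = 9; a[7] = 2; a[8] = 3; a[9] = 15; a[10] = 6; a[11] = 0; a[12] = 13; a[13] = 16; a[14] = 1; a[15] = 8; a[16] = 7; a[17] = 12.
Since a[17] = a[1] = 12, the sequence is periodic with period 16.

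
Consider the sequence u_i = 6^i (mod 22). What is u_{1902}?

14

u_1 = 6; u_2 = 14; u_3 = 18; u_4 = 20; u_5 = 10; u_6 = 16; u_7 = 8; u_8 = 4; u_9 = 2; u_{10} = 12; u_{11} = 6.
The sequence repeats with period 10.
So u_{1902} = u_{1 + ((1902-1) mod 10)} = u_2 = 14.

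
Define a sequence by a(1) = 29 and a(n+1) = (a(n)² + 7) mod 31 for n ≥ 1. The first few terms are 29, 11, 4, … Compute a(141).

9

Computing terms: a(1) = 29; a(2) = 11; a(3) = 4; a(4) = 23; a(5) = 9; a(6) = 26; a(7) = 1; a(8) = 8; a(9) = 9.
Since a(9) = a(5) = 9, the sequence is eventually periodic: after a pre-period of length 4 it cycles with period 4.
For n ≥ 5, a(n) depends only on (n - 5) mod 4. (141 - 5) mod 4 = 0, so a(141) = a(5) = 9.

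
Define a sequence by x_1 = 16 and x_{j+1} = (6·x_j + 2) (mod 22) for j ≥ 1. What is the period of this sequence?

Computing terms: x_1 = 16; x_2 = 10; x_3 = 18; x_4 = 0; x_5 = 2; x_6 = 14; x_7 = 20; x_8 = 12; x_9 = 8; x_{10} = 6; x_{11} = 16.
Since x_{11} = x_1 = 16, the sequence is periodic with period 10.

10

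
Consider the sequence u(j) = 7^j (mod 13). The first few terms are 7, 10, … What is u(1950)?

u(1) = 7; u(2) = 10; u(3) = 5; u(4) = 9; u(5) = 11; u(6) = 12; u(7) = 6; u(8) = 3; u(9) = 8; u(10) = 4; u(11) = 2; u(12) = 1; u(13) = 7.
The sequence repeats with period 12.
So u(1950) = u(1 + ((1950-1) mod 12)) = u(6) = 12.

12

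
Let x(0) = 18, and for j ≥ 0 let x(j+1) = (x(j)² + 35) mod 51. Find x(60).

33

Computing terms: x(0) = 18, x(1) = 2, x(2) = 39, x(3) = 26, x(4) = 48, x(5) = 44, x(6) = 33, x(7) = 2.
Since x(7) = x(1) = 2, the sequence is eventually periodic: after a pre-period of length 1 it cycles with period 6.
For j ≥ 1, x(j) depends only on (j - 1) mod 6. (60 - 1) mod 6 = 5, so x(60) = x(6) = 33.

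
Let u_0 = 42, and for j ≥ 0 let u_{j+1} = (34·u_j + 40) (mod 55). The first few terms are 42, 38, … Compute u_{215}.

18

Listing terms: u_0 = 42, u_1 = 38, u_2 = 12, u_3 = 8, u_4 = 37, u_5 = 33, u_6 = 7, u_7 = 3, u_8 = 32, u_9 = 28, u_{10} = 2, u_{11} = 53, u_{12} = 27, u_{13} = 23, u_{14} = 52, u_{15} = 48, u_{16} = 22, u_{17} = 18, u_{18} = 47, u_{19} = 43, u_{20} = 17, u_{21} = 13, u_{22} = 42.
Since u_{22} = u_0 = 42, the sequence is periodic with period 22.
(215 - 0) mod 22 = 17, so u_{215} = u_{17} = 18.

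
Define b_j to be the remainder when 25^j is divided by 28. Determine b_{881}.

b_0 = 1,  b_1 = 25,  b_2 = 9,  b_3 = 1.
The sequence repeats with period 3.
(881 - 0) mod 3 = 2, so b_{881} = b_2 = 9.

9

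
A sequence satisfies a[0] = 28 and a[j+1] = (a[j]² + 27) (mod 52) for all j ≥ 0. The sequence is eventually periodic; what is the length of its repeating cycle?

We have a[0] = 28; a[1] = 31; a[2] = 0; a[3] = 27; a[4] = 28.
The sequence repeats with period 4.

4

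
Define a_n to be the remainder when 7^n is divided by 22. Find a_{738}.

Listing terms: a_1 = 7, a_2 = 5, a_3 = 13, a_4 = 3, a_5 = 21, a_6 = 15, a_7 = 17, a_8 = 9, a_9 = 19, a_{10} = 1, a_{11} = 7.
The sequence repeats with period 10.
(738 - 1) mod 10 = 7, so a_{738} = a_8 = 9.

9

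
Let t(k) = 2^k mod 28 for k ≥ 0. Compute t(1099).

16

Listing terms: t(0) = 1, t(1) = 2, t(2) = 4, t(3) = 8, t(4) = 16, t(5) = 4.
Since t(5) = t(2) = 4, the sequence is eventually periodic: after a pre-period of length 2 it cycles with period 3.
For k ≥ 2, t(k) depends only on (k - 2) mod 3. (1099 - 2) mod 3 = 2, so t(1099) = t(4) = 16.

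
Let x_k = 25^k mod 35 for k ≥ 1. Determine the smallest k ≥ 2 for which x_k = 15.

3

Computing terms: x_1 = 25, x_2 = 30, x_3 = 15, x_4 = 25.
The sequence repeats with period 3.
The value 15 first appears (with k ≥ 2) at x_3.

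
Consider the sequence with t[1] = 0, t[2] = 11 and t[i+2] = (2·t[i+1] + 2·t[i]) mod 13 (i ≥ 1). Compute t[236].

t[1] = 0,  t[2] = 11,  t[3] = 9,  t[4] = 1,  t[5] = 7,  t[6] = 3,  t[7] = 7,  t[8] = 7,  t[9] = 2,  t[10] = 5,  t[11] = 1,  t[12] = 12,  t[13] = 0,  t[14] = 11.
Since (t[13], t[14]) = (t[1], t[2]) = (0, 11) (two consecutive terms determine the rest), the sequence is periodic with period 12.
(236 - 1) mod 12 = 7, so t[236] = t[8] = 7.

7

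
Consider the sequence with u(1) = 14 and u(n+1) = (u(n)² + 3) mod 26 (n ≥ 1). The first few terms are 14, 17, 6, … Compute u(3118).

19

u(1) = 14; u(2) = 17; u(3) = 6; u(4) = 13; u(5) = 16; u(6) = 25; u(7) = 4; u(8) = 19; u(9) = 0; u(10) = 3; u(11) = 12; u(12) = 17.
Since u(12) = u(2) = 17, the sequence is eventually periodic: after a pre-period of length 1 it cycles with period 10.
For n ≥ 2, u(n) depends only on (n - 2) mod 10. (3118 - 2) mod 10 = 6, so u(3118) = u(8) = 19.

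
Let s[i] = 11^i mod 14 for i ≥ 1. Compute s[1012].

Computing terms: s[1] = 11, s[2] = 9, s[3] = 1, s[4] = 11.
Since s[4] = s[1] = 11, the sequence is periodic with period 3.
So s[1012] = s[1 + ((1012-1) mod 3)] = s[1] = 11.

11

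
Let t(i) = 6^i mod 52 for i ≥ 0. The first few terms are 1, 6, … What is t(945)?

44

Computing terms: t(0) = 1; t(1) = 6; t(2) = 36; t(3) = 8; t(4) = 48; t(5) = 28; t(6) = 12; t(7) = 20; t(8) = 16; t(9) = 44; t(10) = 4; t(11) = 24; t(12) = 40; t(13) = 32; t(14) = 36.
Since t(14) = t(2) = 36, the sequence is eventually periodic: after a pre-period of length 2 it cycles with period 12.
For i ≥ 2, t(i) depends only on (i - 2) mod 12. (945 - 2) mod 12 = 7, so t(945) = t(9) = 44.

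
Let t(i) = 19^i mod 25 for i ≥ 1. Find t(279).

4

We have t(1) = 19; t(2) = 11; t(3) = 9; t(4) = 21; t(5) = 24; t(6) = 6; t(7) = 14; t(8) = 16; t(9) = 4; t(10) = 1; t(11) = 19.
The sequence repeats with period 10.
(279 - 1) mod 10 = 8, so t(279) = t(9) = 4.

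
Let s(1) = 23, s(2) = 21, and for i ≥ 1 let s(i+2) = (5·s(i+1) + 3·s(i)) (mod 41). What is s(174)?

34

We have s(1) = 23,  s(2) = 21,  s(3) = 10,  s(4) = 31,  s(5) = 21,  s(6) = 34,  s(7) = 28,  s(8) = 37,  s(9) = 23,  s(10) = 21.
The sequence repeats with period 8.
So s(174) = s(1 + ((174-1) mod 8)) = s(6) = 34.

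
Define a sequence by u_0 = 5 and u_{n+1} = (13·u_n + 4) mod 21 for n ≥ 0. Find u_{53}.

Listing terms: u_0 = 5, u_1 = 6, u_2 = 19, u_3 = 20, u_4 = 12, u_5 = 13, u_6 = 5.
Since u_6 = u_0 = 5, the sequence is periodic with period 6.
So u_{53} = u_{0 + ((53-0) mod 6)} = u_5 = 13.

13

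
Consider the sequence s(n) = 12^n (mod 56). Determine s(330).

8

Listing terms: s(1) = 12; s(2) = 32; s(3) = 48; s(4) = 16; s(5) = 24; s(6) = 8; s(7) = 40; s(8) = 32.
Since s(8) = s(2) = 32, the sequence is eventually periodic: after a pre-period of length 1 it cycles with period 6.
For n ≥ 2, s(n) depends only on (n - 2) mod 6. (330 - 2) mod 6 = 4, so s(330) = s(6) = 8.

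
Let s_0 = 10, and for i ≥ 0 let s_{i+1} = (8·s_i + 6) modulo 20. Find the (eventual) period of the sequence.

4

s_0 = 10; s_1 = 6; s_2 = 14; s_3 = 18; s_4 = 10.
The sequence repeats with period 4.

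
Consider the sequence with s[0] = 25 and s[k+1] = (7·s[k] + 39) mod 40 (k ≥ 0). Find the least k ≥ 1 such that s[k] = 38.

Computing terms: s[0] = 25; s[1] = 14; s[2] = 17; s[3] = 38; s[4] = 25.
Since s[4] = s[0] = 25, the sequence is periodic with period 4.
The value 38 first appears (with k ≥ 1) at s[3].

3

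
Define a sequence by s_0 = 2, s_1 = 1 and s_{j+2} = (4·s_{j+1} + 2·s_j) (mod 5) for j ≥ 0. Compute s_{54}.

3

s_0 = 2, s_1 = 1, s_2 = 3, s_3 = 4, s_4 = 2, s_5 = 1.
Since (s_4, s_5) = (s_0, s_1) = (2, 1) (two consecutive terms determine the rest), the sequence is periodic with period 4.
So s_{54} = s_{0 + ((54-0) mod 4)} = s_2 = 3.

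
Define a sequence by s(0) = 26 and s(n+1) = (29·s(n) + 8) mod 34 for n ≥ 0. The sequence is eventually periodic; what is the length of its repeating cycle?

s(0) = 26,  s(1) = 14,  s(2) = 6,  s(3) = 12,  s(4) = 16,  s(5) = 30,  s(6) = 28,  s(7) = 4,  s(8) = 22,  s(9) = 0,  s(10) = 8,  s(11) = 2,  s(12) = 32,  s(13) = 18,  s(14) = 20,  s(15) = 10,  s(16) = 26.
The sequence repeats with period 16.

16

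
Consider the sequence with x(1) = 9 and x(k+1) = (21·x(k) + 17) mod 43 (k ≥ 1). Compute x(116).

We have x(1) = 9, x(2) = 34, x(3) = 0, x(4) = 17, x(5) = 30, x(6) = 2, x(7) = 16, x(8) = 9.
Since x(8) = x(1) = 9, the sequence is periodic with period 7.
So x(116) = x(1 + ((116-1) mod 7)) = x(4) = 17.

17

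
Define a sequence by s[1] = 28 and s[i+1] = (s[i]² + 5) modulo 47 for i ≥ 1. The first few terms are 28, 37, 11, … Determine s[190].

We have s[1] = 28, s[2] = 37, s[3] = 11, s[4] = 32, s[5] = 42, s[6] = 30, s[7] = 12, s[8] = 8, s[9] = 22, s[10] = 19, s[11] = 37.
Since s[11] = s[2] = 37, the sequence is eventually periodic: after a pre-period of length 1 it cycles with period 9.
For i ≥ 2, s[i] depends only on (i - 2) mod 9. (190 - 2) mod 9 = 8, so s[190] = s[10] = 19.

19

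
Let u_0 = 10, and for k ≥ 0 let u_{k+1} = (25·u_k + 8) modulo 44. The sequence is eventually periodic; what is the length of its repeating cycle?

5

u_0 = 10; u_1 = 38; u_2 = 34; u_3 = 22; u_4 = 30; u_5 = 10.
The sequence repeats with period 5.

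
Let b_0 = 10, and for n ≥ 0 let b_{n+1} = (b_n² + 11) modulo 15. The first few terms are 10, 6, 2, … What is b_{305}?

Computing terms: b_0 = 10, b_1 = 6, b_2 = 2, b_3 = 0, b_4 = 11, b_5 = 12, b_6 = 5, b_7 = 6.
Since b_7 = b_1 = 6, the sequence is eventually periodic: after a pre-period of length 1 it cycles with period 6.
For n ≥ 1, b_n depends only on (n - 1) mod 6. (305 - 1) mod 6 = 4, so b_{305} = b_5 = 12.

12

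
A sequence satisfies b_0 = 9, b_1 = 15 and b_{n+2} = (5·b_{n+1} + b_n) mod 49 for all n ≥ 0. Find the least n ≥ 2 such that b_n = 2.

Computing terms: b_0 = 9; b_1 = 15; b_2 = 35; b_3 = 43; b_4 = 5; b_5 = 19; b_6 = 2; b_7 = 29; b_8 = 0; b_9 = 29; b_{10} = 47; b_{11} = 19; b_{12} = 44; b_{13} = 43; b_{14} = 14; b_{15} = 15; b_{16} = 40; b_{17} = 19; b_{18} = 37; b_{19} = 8; b_{20} = 28; b_{21} = 1; b_{22} = 33; b_{23} = 19; b_{24} = 30; b_{25} = 22; b_{26} = 42; b_{27} = 36; b_{28} = 26; b_{29} = 19; b_{30} = 23; b_{31} = 36; b_{32} = 7; b_{33} = 22; b_{34} = 19; b_{35} = 19; b_{36} = 16; b_{37} = 1; b_{38} = 21; b_{39} = 8; b_{40} = 12; b_{41} = 19; b_{42} = 9; b_{43} = 15.
The sequence repeats with period 42.
The value 2 first appears (with n ≥ 2) at b_6.

6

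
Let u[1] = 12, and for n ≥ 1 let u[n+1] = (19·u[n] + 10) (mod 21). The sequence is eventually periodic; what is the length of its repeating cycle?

Computing terms: u[1] = 12; u[2] = 7; u[3] = 17; u[4] = 18; u[5] = 16; u[6] = 20; u[7] = 12.
Since u[7] = u[1] = 12, the sequence is periodic with period 6.

6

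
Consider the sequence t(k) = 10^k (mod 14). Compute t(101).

12

We have t(1) = 10,  t(2) = 2,  t(3) = 6,  t(4) = 4,  t(5) = 12,  t(6) = 8,  t(7) = 10.
Since t(7) = t(1) = 10, the sequence is periodic with period 6.
So t(101) = t(1 + ((101-1) mod 6)) = t(5) = 12.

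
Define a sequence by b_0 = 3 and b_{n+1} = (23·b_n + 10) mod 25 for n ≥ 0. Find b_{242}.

2

Listing terms: b_0 = 3; b_1 = 4; b_2 = 2; b_3 = 6; b_4 = 23; b_5 = 14; b_6 = 7; b_7 = 21; b_8 = 18; b_9 = 24; b_{10} = 12; b_{11} = 11; b_{12} = 13; b_{13} = 9; b_{14} = 17; b_{15} = 1; b_{16} = 8; b_{17} = 19; b_{18} = 22; b_{19} = 16; b_{20} = 3.
The sequence repeats with period 20.
So b_{242} = b_{0 + ((242-0) mod 20)} = b_2 = 2.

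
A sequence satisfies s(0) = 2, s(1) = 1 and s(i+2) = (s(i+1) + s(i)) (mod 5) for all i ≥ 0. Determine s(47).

Computing terms: s(0) = 2, s(1) = 1, s(2) = 3, s(3) = 4, s(4) = 2, s(5) = 1.
Since (s(4), s(5)) = (s(0), s(1)) = (2, 1) (two consecutive terms determine the rest), the sequence is periodic with period 4.
So s(47) = s(0 + ((47-0) mod 4)) = s(3) = 4.

4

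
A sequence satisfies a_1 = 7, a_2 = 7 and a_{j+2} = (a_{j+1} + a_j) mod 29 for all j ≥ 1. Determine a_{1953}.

4

a_1 = 7; a_2 = 7; a_3 = 14; a_4 = 21; a_5 = 6; a_6 = 27; a_7 = 4; a_8 = 2; a_9 = 6; a_{10} = 8; a_{11} = 14; a_{12} = 22; a_{13} = 7; a_{14} = 0; a_{15} = 7; a_{16} = 7.
The sequence repeats with period 14.
(1953 - 1) mod 14 = 6, so a_{1953} = a_7 = 4.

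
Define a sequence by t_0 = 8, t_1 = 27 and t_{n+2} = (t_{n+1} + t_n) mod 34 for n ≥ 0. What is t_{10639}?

t_0 = 8,  t_1 = 27,  t_2 = 1,  t_3 = 28,  t_4 = 29,  t_5 = 23,  t_6 = 18,  t_7 = 7,  t_8 = 25,  t_9 = 32,  t_{10} = 23,  t_{11} = 21,  t_{12} = 10,  t_{13} = 31,  t_{14} = 7,  t_{15} = 4,  t_{16} = 11,  t_{17} = 15,  t_{18} = 26,  t_{19} = 7,  t_{20} = 33,  t_{21} = 6,  t_{22} = 5,  t_{23} = 11,  t_{24} = 16,  t_{25} = 27,  t_{26} = 9,  t_{27} = 2,  t_{28} = 11,  t_{29} = 13,  t_{30} = 24,  t_{31} = 3,  t_{32} = 27,  t_{33} = 30,  t_{34} = 23,  t_{35} = 19,  t_{36} = 8,  t_{37} = 27.
Since (t_{36}, t_{37}) = (t_0, t_1) = (8, 27) (two consecutive terms determine the rest), the sequence is periodic with period 36.
(10639 - 0) mod 36 = 19, so t_{10639} = t_{19} = 7.

7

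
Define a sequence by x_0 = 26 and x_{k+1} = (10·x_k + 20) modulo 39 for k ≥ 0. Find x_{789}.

Listing terms: x_0 = 26, x_1 = 7, x_2 = 12, x_3 = 23, x_4 = 16, x_5 = 24, x_6 = 26.
Since x_6 = x_0 = 26, the sequence is periodic with period 6.
(789 - 0) mod 6 = 3, so x_{789} = x_3 = 23.

23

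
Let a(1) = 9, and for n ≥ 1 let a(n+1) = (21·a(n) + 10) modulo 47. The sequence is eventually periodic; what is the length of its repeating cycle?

a(1) = 9,  a(2) = 11,  a(3) = 6,  a(4) = 42,  a(5) = 46,  a(6) = 36,  a(7) = 14,  a(8) = 22,  a(9) = 2,  a(10) = 5,  a(11) = 21,  a(12) = 28,  a(13) = 34,  a(14) = 19,  a(15) = 33,  a(16) = 45,  a(17) = 15,  a(18) = 43,  a(19) = 20,  a(20) = 7,  a(21) = 16,  a(22) = 17,  a(23) = 38,  a(24) = 9.
Since a(24) = a(1) = 9, the sequence is periodic with period 23.

23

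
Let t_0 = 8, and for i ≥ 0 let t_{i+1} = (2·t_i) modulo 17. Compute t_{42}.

15

Listing terms: t_0 = 8,  t_1 = 16,  t_2 = 15,  t_3 = 13,  t_4 = 9,  t_5 = 1,  t_6 = 2,  t_7 = 4,  t_8 = 8.
Since t_8 = t_0 = 8, the sequence is periodic with period 8.
So t_{42} = t_{0 + ((42-0) mod 8)} = t_2 = 15.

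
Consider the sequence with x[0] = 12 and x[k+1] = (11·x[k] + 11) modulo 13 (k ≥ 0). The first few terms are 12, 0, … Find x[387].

2

We have x[0] = 12,  x[1] = 0,  x[2] = 11,  x[3] = 2,  x[4] = 7,  x[5] = 10,  x[6] = 4,  x[7] = 3,  x[8] = 5,  x[9] = 1,  x[10] = 9,  x[11] = 6,  x[12] = 12.
Since x[12] = x[0] = 12, the sequence is periodic with period 12.
(387 - 0) mod 12 = 3, so x[387] = x[3] = 2.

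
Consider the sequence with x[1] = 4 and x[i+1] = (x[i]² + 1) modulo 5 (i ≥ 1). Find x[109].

1

We have x[1] = 4, x[2] = 2, x[3] = 0, x[4] = 1, x[5] = 2.
Since x[5] = x[2] = 2, the sequence is eventually periodic: after a pre-period of length 1 it cycles with period 3.
For i ≥ 2, x[i] depends only on (i - 2) mod 3. (109 - 2) mod 3 = 2, so x[109] = x[4] = 1.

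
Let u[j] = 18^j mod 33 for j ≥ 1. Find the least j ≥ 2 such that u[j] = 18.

Listing terms: u[1] = 18,  u[2] = 27,  u[3] = 24,  u[4] = 3,  u[5] = 21,  u[6] = 15,  u[7] = 6,  u[8] = 9,  u[9] = 30,  u[10] = 12,  u[11] = 18.
The sequence repeats with period 10.
The value 18 next appears (with j ≥ 2) at u[11].

11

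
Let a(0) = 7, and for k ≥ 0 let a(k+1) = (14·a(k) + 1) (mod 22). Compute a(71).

11

Listing terms: a(0) = 7,  a(1) = 11,  a(2) = 1,  a(3) = 15,  a(4) = 13,  a(5) = 7.
The sequence repeats with period 5.
So a(71) = a(0 + ((71-0) mod 5)) = a(1) = 11.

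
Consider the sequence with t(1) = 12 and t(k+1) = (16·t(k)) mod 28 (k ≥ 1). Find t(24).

20

Computing terms: t(1) = 12,  t(2) = 24,  t(3) = 20,  t(4) = 12.
Since t(4) = t(1) = 12, the sequence is periodic with period 3.
So t(24) = t(1 + ((24-1) mod 3)) = t(3) = 20.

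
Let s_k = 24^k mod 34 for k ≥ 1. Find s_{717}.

6

Listing terms: s_1 = 24,  s_2 = 32,  s_3 = 20,  s_4 = 4,  s_5 = 28,  s_6 = 26,  s_7 = 12,  s_8 = 16,  s_9 = 10,  s_{10} = 2,  s_{11} = 14,  s_{12} = 30,  s_{13} = 6,  s_{14} = 8,  s_{15} = 22,  s_{16} = 18,  s_{17} = 24.
The sequence repeats with period 16.
(717 - 1) mod 16 = 12, so s_{717} = s_{13} = 6.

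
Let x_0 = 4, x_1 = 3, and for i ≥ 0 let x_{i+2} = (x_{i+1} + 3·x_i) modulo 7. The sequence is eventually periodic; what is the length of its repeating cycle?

24

x_0 = 4; x_1 = 3; x_2 = 1; x_3 = 3; x_4 = 6; x_5 = 1; x_6 = 5; x_7 = 1; x_8 = 2; x_9 = 5; x_{10} = 4; x_{11} = 5; x_{12} = 3; x_{13} = 4; x_{14} = 6; x_{15} = 4; x_{16} = 1; x_{17} = 6; x_{18} = 2; x_{19} = 6; x_{20} = 5; x_{21} = 2; x_{22} = 3; x_{23} = 2; x_{24} = 4; x_{25} = 3.
The sequence repeats with period 24.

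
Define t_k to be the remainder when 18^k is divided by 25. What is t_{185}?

We have t_0 = 1; t_1 = 18; t_2 = 24; t_3 = 7; t_4 = 1.
Since t_4 = t_0 = 1, the sequence is periodic with period 4.
So t_{185} = t_{0 + ((185-0) mod 4)} = t_1 = 18.

18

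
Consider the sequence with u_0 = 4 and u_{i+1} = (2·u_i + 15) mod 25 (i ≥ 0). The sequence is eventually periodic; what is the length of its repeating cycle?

Listing terms: u_0 = 4,  u_1 = 23,  u_2 = 11,  u_3 = 12,  u_4 = 14,  u_5 = 18,  u_6 = 1,  u_7 = 17,  u_8 = 24,  u_9 = 13,  u_{10} = 16,  u_{11} = 22,  u_{12} = 9,  u_{13} = 8,  u_{14} = 6,  u_{15} = 2,  u_{16} = 19,  u_{17} = 3,  u_{18} = 21,  u_{19} = 7,  u_{20} = 4.
Since u_{20} = u_0 = 4, the sequence is periodic with period 20.

20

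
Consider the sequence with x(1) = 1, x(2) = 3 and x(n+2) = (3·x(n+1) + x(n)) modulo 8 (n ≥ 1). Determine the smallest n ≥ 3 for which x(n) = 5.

We have x(1) = 1, x(2) = 3, x(3) = 2, x(4) = 1, x(5) = 5, x(6) = 0, x(7) = 5, x(8) = 7, x(9) = 2, x(10) = 5, x(11) = 1, x(12) = 0, x(13) = 1, x(14) = 3.
The sequence repeats with period 12.
The value 5 first appears (with n ≥ 3) at x(5).

5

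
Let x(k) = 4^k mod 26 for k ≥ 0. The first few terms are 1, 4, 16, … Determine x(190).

Computing terms: x(0) = 1, x(1) = 4, x(2) = 16, x(3) = 12, x(4) = 22, x(5) = 10, x(6) = 14, x(7) = 4.
Since x(7) = x(1) = 4, the sequence is eventually periodic: after a pre-period of length 1 it cycles with period 6.
For k ≥ 1, x(k) depends only on (k - 1) mod 6. (190 - 1) mod 6 = 3, so x(190) = x(4) = 22.

22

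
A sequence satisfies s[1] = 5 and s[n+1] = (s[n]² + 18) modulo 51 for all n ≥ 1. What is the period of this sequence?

6

We have s[1] = 5; s[2] = 43; s[3] = 31; s[4] = 10; s[5] = 16; s[6] = 19; s[7] = 22; s[8] = 43.
Since s[8] = s[2] = 43, the sequence is eventually periodic: after a pre-period of length 1 it cycles with period 6.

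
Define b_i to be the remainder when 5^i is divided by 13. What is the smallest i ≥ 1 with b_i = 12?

We have b_0 = 1, b_1 = 5, b_2 = 12, b_3 = 8, b_4 = 1.
The sequence repeats with period 4.
The value 12 first appears (with i ≥ 1) at b_2.

2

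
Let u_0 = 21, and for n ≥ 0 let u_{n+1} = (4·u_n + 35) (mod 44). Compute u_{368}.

We have u_0 = 21, u_1 = 31, u_2 = 27, u_3 = 11, u_4 = 35, u_5 = 43, u_6 = 31.
Since u_6 = u_1 = 31, the sequence is eventually periodic: after a pre-period of length 1 it cycles with period 5.
For n ≥ 1, u_n depends only on (n - 1) mod 5. (368 - 1) mod 5 = 2, so u_{368} = u_3 = 11.

11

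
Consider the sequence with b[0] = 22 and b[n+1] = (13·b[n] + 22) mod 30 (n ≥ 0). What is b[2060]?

b[0] = 22; b[1] = 8; b[2] = 6; b[3] = 10; b[4] = 2; b[5] = 18; b[6] = 16; b[7] = 20; b[8] = 12; b[9] = 28; b[10] = 26; b[11] = 0; b[12] = 22.
The sequence repeats with period 12.
(2060 - 0) mod 12 = 8, so b[2060] = b[8] = 12.

12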